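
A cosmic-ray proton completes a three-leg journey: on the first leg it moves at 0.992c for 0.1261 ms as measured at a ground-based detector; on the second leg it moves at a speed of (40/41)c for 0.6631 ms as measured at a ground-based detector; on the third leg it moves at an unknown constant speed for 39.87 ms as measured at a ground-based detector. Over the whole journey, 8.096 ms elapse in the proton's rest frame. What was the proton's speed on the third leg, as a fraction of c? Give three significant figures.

β = 0.980

Leg 1: γ = 1/√(1 − 0.992²) = 1/√0.01594 = 7.922; τ_1 = 0.1261/7.922 = 0.01592 ms.
Leg 2: γ = 1/√(1 − (40/41)²) = 41/9 ≈ 4.556; τ_2 = 0.6631/4.556 = 0.1456 ms.
Leg 3: speed unknown; τ_3 = 39.87/γ_3.
Total proper time: 0.01592 + 0.1456 + τ_3 = 8.096, so τ_3 = 8.096 − 0.1615 = 7.935 ms.
γ_3 = 39.87/7.935 = 5.025; β = √(1 − 1/γ²) = √0.9604.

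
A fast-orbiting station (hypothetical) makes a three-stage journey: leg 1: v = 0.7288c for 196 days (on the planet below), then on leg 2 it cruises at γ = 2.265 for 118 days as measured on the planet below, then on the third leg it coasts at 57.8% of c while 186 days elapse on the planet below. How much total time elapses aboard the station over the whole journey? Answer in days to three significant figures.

τ = 338 days

Leg 1: γ = 1/√(1 − 0.7288²) = 1/√0.4689 = 1.460; τ_1 = 196/1.460 = 134.2 days.
Leg 2: γ = 2.265; τ_2 = 118/2.265 = 52.10 days.
Leg 3: β = 0.578; γ = 1/√(1 − 0.578²) = 1/√0.6659 = 1.225; τ_3 = 186/1.225 = 151.8 days.
Total: 134.2 + 52.10 + 151.8 days.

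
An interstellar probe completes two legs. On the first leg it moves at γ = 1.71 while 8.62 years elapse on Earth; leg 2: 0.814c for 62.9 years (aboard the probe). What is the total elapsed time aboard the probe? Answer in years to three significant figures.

τ = 67.9 years

Leg 1: γ = 1.71; τ_1 = 8.62/1.710 = 5.041 years.
Leg 2: 62.9 years is already measured aboard the probe.
Total: 5.041 + 62.90 years.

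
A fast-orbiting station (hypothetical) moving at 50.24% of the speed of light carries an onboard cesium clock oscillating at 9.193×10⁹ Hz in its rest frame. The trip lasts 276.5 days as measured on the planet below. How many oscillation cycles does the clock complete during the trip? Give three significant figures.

N = 1.90×10¹⁷

β = 0.5024; γ = 1/√(1 − 0.5024²) = 1/√0.7476 = 1.157
The oscillator's own cycle count is N = f × τ where τ is the proper time aboard the station. τ = Δt/γ = 276.5/1.157 = 239.1 days = 2.066×10⁷ s.
N = 9.193×10⁹ × 2.066×10⁷ = 1.899×10¹⁷.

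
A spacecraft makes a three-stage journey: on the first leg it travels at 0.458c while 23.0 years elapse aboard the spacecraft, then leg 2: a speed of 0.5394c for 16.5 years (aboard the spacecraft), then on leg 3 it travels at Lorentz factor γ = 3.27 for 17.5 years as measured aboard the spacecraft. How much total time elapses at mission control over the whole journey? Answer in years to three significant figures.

Leg 1: γ = 1/√(1 − 0.458²) = 1/√0.7902 = 1.125; Δt_1 = 1.125 × 23.0 = 25.87 years.
Leg 2: γ = 1/√(1 − 0.5394²) = 1/√0.7090 = 1.188; Δt_2 = 1.188 × 16.5 = 19.60 years.
Leg 3: γ = 3.27; Δt_3 = 3.270 × 17.5 = 57.23 years.
Total: 25.87 + 19.60 + 57.23 years.

Δt = 103 years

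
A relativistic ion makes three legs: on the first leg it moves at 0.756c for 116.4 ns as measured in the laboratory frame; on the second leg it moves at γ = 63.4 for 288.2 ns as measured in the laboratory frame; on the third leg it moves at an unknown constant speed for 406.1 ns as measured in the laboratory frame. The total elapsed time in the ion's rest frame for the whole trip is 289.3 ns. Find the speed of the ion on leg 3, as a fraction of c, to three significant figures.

β = 0.858

Leg 1: γ = 1/√(1 − 0.756²) = 1/√0.4285 = 1.528; τ_1 = 116.4/1.528 = 76.19 ns.
Leg 2: γ = 63.4; τ_2 = 288.2/63.40 = 4.546 ns.
Leg 3: speed unknown; τ_3 = 406.1/γ_3.
Total proper time: 76.19 + 4.546 + τ_3 = 289.3, so τ_3 = 289.3 − 80.74 = 208.6 ns.
γ_3 = 406.1/208.6 = 1.947; β = √(1 − 1/γ²) = √0.7362.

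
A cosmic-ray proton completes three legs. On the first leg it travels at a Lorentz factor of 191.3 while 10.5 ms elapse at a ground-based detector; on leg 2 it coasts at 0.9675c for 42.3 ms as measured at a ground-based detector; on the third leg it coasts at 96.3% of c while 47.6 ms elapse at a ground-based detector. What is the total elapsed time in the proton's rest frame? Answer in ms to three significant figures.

Leg 1: γ = 191.3; τ_1 = 10.5/191.3 = 0.05489 ms.
Leg 2: γ = 1/√(1 − 0.9675²) = 1/√0.06394 = 3.955; τ_2 = 42.3/3.955 = 10.70 ms.
Leg 3: β = 0.963; γ = 1/√(1 − 0.963²) = 1/√0.07263 = 3.711; τ_3 = 47.6/3.711 = 12.83 ms.
Total: 0.05489 + 10.70 + 12.83 ms.

τ = 23.6 ms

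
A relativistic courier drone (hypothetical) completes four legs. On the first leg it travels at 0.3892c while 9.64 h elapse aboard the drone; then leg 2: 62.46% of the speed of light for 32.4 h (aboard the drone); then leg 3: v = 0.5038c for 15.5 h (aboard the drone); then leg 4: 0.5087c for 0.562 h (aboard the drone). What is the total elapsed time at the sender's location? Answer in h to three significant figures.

Leg 1: γ = 1/√(1 − 0.3892²) = 1/√0.8485 = 1.086; Δt_1 = 1.086 × 9.64 = 10.47 h.
Leg 2: β = 0.6246; γ = 1/√(1 − 0.6246²) = 1/√0.6099 = 1.281; Δt_2 = 1.281 × 32.4 = 41.49 h.
Leg 3: γ = 1/√(1 − 0.5038²) = 1/√0.7462 = 1.158; Δt_3 = 1.158 × 15.5 = 17.94 h.
Leg 4: γ = 1/√(1 − 0.5087²) = 1/√0.7412 = 1.162; Δt_4 = 1.162 × 0.562 = 0.6528 h.
Total: 10.47 + 41.49 + 17.94 + 0.6528 h.

Δt = 70.5 h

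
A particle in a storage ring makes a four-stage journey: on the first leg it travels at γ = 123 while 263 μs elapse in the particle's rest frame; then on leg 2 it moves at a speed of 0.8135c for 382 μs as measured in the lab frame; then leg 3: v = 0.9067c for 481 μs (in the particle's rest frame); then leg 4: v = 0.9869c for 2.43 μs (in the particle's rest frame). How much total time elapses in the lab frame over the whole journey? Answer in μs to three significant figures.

Δt = 3.39×10⁴ μs

Leg 1: γ = 123; Δt_1 = 123.0 × 263 = 3.235×10⁴ μs.
Leg 2: 382 μs is already measured in the lab frame.
Leg 3: γ = 1/√(1 − 0.9067²) = 1/√0.1779 = 2.371; Δt_3 = 2.371 × 481 = 1140 μs.
Leg 4: γ = 1/√(1 − 0.9869²) = 1/√0.02603 = 6.198; Δt_4 = 6.198 × 2.43 = 15.06 μs.
Total: 3.235×10⁴ + 382.0 + 1140 + 15.06 μs.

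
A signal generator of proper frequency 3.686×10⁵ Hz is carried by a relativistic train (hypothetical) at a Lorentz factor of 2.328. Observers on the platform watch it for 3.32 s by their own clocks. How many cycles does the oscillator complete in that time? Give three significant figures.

N = 5.26×10⁵

γ = 2.328
During 3.32 s of lab time, the oscillator's proper time advances by τ = Δt/γ = 3.32/2.328 = 1.426 s = 1.426×10⁰ s.
N = f × τ = 3.686×10⁵ × 1.426×10⁰ = 5.257×10⁵.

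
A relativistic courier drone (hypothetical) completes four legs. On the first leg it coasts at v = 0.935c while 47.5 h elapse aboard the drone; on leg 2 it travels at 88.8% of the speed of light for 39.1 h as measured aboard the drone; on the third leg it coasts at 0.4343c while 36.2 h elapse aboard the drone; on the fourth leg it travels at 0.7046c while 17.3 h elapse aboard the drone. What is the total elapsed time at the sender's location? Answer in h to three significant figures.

Leg 1: γ = 1/√(1 − 0.935²) = 1/√0.1258 = 2.820; Δt_1 = 2.820 × 47.5 = 133.9 h.
Leg 2: β = 0.888; γ = 1/√(1 − 0.888²) = 1/√0.2115 = 2.175; Δt_2 = 2.175 × 39.1 = 85.03 h.
Leg 3: γ = 1/√(1 − 0.4343²) = 1/√0.8114 = 1.110; Δt_3 = 1.110 × 36.2 = 40.19 h.
Leg 4: γ = 1/√(1 − 0.7046²) = 1/√0.5035 = 1.409; Δt_4 = 1.409 × 17.3 = 24.38 h.
Total: 133.9 + 85.03 + 40.19 + 24.38 h.

Δt = 284 h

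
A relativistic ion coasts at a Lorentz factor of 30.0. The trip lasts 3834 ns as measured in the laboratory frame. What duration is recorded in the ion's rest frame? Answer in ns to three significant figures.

τ = 128 ns

γ = 30.0
The interval measured in the laboratory frame is the dilated one; the clock in the ion's rest frame measures the proper time τ = Δt/γ = 3834/30.00 ns.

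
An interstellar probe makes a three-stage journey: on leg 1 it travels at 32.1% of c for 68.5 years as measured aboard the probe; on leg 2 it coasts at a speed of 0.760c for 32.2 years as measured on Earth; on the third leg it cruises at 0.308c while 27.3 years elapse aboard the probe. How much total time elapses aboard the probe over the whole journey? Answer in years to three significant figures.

τ = 117 years

Leg 1: 68.5 years is already measured aboard the probe.
Leg 2: γ = 1/√(1 − 0.760²) = 1/√0.4224 = 1.539; τ_2 = 32.2/1.539 = 20.93 years.
Leg 3: 27.3 years is already measured aboard the probe.
Total: 68.50 + 20.93 + 27.30 years.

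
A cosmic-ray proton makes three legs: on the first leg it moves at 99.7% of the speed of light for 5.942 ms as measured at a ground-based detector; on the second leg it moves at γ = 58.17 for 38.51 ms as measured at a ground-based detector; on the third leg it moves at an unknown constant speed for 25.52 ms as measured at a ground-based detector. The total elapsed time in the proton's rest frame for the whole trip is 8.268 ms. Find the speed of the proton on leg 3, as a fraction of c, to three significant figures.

Leg 1: β = 0.997; γ = 1/√(1 − 0.997²) = 1/√0.005991 = 12.92; τ_1 = 5.942/12.92 = 0.4599 ms.
Leg 2: γ = 58.17; τ_2 = 38.51/58.17 = 0.6620 ms.
Leg 3: speed unknown; τ_3 = 25.52/γ_3.
Total proper time: 0.4599 + 0.6620 + τ_3 = 8.268, so τ_3 = 8.268 − 1.122 = 7.146 ms.
γ_3 = 25.52/7.146 = 3.571; β = √(1 − 1/γ²) = √0.9216.

β = 0.960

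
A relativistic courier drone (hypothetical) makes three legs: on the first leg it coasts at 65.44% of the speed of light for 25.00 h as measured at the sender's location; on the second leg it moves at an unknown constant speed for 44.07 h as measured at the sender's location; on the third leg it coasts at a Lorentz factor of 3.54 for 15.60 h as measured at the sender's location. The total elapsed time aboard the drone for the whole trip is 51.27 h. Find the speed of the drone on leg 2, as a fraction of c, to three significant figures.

β = 0.773

Leg 1: β = 0.6544; γ = 1/√(1 − 0.6544²) = 1/√0.5718 = 1.322; τ_1 = 25.00/1.322 = 18.90 h.
Leg 2: speed unknown; τ_2 = 44.07/γ_2.
Leg 3: γ = 3.54; τ_3 = 15.60/3.540 = 4.407 h.
Total proper time: 18.90 + τ_2 + 4.407 = 51.27, so τ_2 = 51.27 − 23.31 = 27.96 h.
γ_2 = 44.07/27.96 = 1.576; β = √(1 − 1/γ²) = √0.5975.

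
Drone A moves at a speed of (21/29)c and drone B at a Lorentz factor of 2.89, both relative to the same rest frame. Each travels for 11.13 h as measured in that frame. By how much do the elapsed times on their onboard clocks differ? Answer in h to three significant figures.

|τ_A − τ_B| = 3.82 h

A: γ = 1/√(1 − (21/29)²) = 29/20 = 1.450; τ_A = 11.13/1.450 = 7.676 h.
B: γ = 2.89; τ_B = 11.13/2.890 = 3.851 h.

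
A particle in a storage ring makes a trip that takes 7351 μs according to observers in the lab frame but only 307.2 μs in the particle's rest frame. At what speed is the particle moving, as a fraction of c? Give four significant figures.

β = 0.9991

The proper time is measured in the particle's rest frame (both events occur at the particle's location); Δt is measured in the lab frame. γ = Δt/τ = 7351/307.2 = 23.93.
β = √(1 − 1/γ²) = √(1 − 0.001746) = √0.9983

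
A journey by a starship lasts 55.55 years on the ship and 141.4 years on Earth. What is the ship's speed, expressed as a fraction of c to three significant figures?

β = 0.920

The proper time is measured on the ship (both events occur at the ship's location); Δt is measured on Earth. γ = Δt/τ = 141.4/55.55 = 2.545.
β = √(1 − 1/γ²) = √(1 − 0.1543) = √0.8457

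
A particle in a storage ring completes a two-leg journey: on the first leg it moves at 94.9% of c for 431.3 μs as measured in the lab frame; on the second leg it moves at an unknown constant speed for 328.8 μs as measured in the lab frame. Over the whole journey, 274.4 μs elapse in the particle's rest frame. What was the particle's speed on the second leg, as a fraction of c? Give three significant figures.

β = 0.907

Leg 1: β = 0.949; γ = 1/√(1 − 0.949²) = 1/√0.09940 = 3.172; τ_1 = 431.3/3.172 = 136.0 μs.
Leg 2: speed unknown; τ_2 = 328.8/γ_2.
Total proper time: 136.0 + τ_2 = 274.4, so τ_2 = 274.4 − 136.0 = 138.4 μs.
γ_2 = 328.8/138.4 = 2.375; β = √(1 − 1/γ²) = √0.8228.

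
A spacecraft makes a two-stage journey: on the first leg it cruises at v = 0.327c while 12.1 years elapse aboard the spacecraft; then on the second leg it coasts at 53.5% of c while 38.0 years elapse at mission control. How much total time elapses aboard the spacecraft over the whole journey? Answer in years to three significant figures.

τ = 44.2 years

Leg 1: 12.1 years is already measured aboard the spacecraft.
Leg 2: β = 0.535; γ = 1/√(1 − 0.535²) = 1/√0.7138 = 1.184; τ_2 = 38.0/1.184 = 32.10 years.
Total: 12.10 + 32.10 years.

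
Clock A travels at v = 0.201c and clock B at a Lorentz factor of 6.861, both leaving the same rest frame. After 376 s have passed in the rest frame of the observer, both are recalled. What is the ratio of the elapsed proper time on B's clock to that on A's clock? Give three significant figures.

τ_B/τ_A = 0.149

A: γ = 1/√(1 − 0.201²) = 1/√0.9596 = 1.021. B: γ = 6.861.
τ_A/τ_B = γ_B/γ_A = 6.861/1.021 = 6.721, so τ_B/τ_A = 0.1488.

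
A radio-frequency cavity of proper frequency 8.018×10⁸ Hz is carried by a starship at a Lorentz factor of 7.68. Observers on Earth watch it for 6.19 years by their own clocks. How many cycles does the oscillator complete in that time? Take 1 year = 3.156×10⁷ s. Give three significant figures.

N = 2.04×10¹⁶

γ = 7.68
During 6.19 years of lab time, the oscillator's proper time advances by τ = Δt/γ = 6.19/7.680 = 0.8060 years = 2.544×10⁷ s.
N = f × τ = 8.018×10⁸ × 2.544×10⁷ = 2.040×10¹⁶.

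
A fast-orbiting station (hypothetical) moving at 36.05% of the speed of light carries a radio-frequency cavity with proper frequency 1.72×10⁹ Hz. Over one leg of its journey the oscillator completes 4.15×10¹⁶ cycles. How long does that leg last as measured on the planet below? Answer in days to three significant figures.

β = 0.3605; γ = 1/√(1 − 0.3605²) = 1/√0.8700 = 1.072
Proper time for N cycles: τ = N/f = 4.15×10¹⁶/(1.72×10⁹) = 2.413×10⁷ s = 279.3 days.
Lab-frame duration Δt = γτ = 1.072 × 279.3 = 299.4 days.

Δt = 299 days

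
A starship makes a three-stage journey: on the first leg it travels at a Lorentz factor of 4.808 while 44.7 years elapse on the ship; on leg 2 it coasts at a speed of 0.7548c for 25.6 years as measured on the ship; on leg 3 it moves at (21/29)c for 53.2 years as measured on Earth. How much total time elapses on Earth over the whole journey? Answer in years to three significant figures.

Leg 1: γ = 4.808; Δt_1 = 4.808 × 44.7 = 214.9 years.
Leg 2: γ = 1/√(1 − 0.7548²) = 1/√0.4303 = 1.524; Δt_2 = 1.524 × 25.6 = 39.03 years.
Leg 3: 53.2 years is already measured on Earth.
Total: 214.9 + 39.03 + 53.20 years.

Δt = 307 years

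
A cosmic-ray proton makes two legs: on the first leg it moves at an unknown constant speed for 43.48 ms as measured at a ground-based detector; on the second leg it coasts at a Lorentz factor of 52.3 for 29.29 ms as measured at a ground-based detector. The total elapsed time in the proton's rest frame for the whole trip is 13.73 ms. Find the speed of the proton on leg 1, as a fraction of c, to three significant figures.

Leg 1: speed unknown; τ_1 = 43.48/γ_1.
Leg 2: γ = 52.3; τ_2 = 29.29/52.30 = 0.5600 ms.
Total proper time: τ_1 + 0.5600 = 13.73, so τ_1 = 13.73 − 0.5600 = 13.17 ms.
γ_1 = 43.48/13.17 = 3.301; β = √(1 − 1/γ²) = √0.9083.

β = 0.953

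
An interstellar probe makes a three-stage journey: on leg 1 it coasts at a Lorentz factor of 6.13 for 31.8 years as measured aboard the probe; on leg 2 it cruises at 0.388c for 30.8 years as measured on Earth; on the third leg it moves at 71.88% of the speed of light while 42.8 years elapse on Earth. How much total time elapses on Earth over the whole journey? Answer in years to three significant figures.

Δt = 269 years

Leg 1: γ = 6.13; Δt_1 = 6.130 × 31.8 = 194.9 years.
Leg 2: 30.8 years is already measured on Earth.
Leg 3: 42.8 years is already measured on Earth.
Total: 194.9 + 30.80 + 42.80 years.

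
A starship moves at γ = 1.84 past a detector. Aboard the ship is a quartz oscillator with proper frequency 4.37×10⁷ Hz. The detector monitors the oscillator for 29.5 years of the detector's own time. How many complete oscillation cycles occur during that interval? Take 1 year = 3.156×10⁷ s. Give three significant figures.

γ = 1.84
During 29.5 years of lab time, the oscillator's proper time advances by τ = Δt/γ = 29.5/1.840 = 16.03 years = 5.060×10⁸ s.
N = f × τ = 4.37×10⁷ × 5.060×10⁸ = 2.211×10¹⁶.

N = 2.21×10¹⁶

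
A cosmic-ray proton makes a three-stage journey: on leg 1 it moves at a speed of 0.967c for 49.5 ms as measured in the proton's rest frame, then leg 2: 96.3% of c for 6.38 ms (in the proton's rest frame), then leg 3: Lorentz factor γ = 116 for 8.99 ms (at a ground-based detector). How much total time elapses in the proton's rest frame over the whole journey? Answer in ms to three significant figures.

Leg 1: 49.5 ms is already measured in the proton's rest frame.
Leg 2: 6.38 ms is already measured in the proton's rest frame.
Leg 3: γ = 116; τ_3 = 8.99/116.0 = 0.07750 ms.
Total: 49.50 + 6.380 + 0.07750 ms.

τ = 56.0 ms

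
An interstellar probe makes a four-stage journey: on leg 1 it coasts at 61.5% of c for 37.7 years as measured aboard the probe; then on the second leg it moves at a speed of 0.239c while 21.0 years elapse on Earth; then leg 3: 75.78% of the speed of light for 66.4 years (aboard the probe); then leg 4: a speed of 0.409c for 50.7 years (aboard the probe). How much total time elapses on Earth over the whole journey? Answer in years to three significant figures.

Δt = 226 years

Leg 1: β = 0.615; γ = 1/√(1 − 0.615²) = 1/√0.6218 = 1.268; Δt_1 = 1.268 × 37.7 = 47.81 years.
Leg 2: 21.0 years is already measured on Earth.
Leg 3: β = 0.7578; γ = 1/√(1 − 0.7578²) = 1/√0.4257 = 1.533; Δt_3 = 1.533 × 66.4 = 101.8 years.
Leg 4: γ = 1/√(1 − 0.409²) = 1/√0.8327 = 1.096; Δt_4 = 1.096 × 50.7 = 55.56 years.
Total: 47.81 + 21.00 + 101.8 + 55.56 years.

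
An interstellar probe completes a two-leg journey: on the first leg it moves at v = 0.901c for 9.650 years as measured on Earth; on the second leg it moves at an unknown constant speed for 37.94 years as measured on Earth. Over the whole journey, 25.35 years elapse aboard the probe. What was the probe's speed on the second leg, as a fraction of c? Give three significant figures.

β = 0.830

Leg 1: γ = 1/√(1 − 0.901²) = 1/√0.1882 = 2.305; τ_1 = 9.650/2.305 = 4.186 years.
Leg 2: speed unknown; τ_2 = 37.94/γ_2.
Total proper time: 4.186 + τ_2 = 25.35, so τ_2 = 25.35 − 4.186 = 21.16 years.
γ_2 = 37.94/21.16 = 1.793; β = √(1 − 1/γ²) = √0.6888.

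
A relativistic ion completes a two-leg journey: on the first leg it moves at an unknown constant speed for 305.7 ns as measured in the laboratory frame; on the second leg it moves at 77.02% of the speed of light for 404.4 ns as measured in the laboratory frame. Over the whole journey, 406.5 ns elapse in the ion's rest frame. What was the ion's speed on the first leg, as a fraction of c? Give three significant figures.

β = 0.874

Leg 1: speed unknown; τ_1 = 305.7/γ_1.
Leg 2: β = 0.7702; γ = 1/√(1 − 0.7702²) = 1/√0.4068 = 1.568; τ_2 = 404.4/1.568 = 257.9 ns.
Total proper time: τ_1 + 257.9 = 406.5, so τ_1 = 406.5 − 257.9 = 148.6 ns.
γ_1 = 305.7/148.6 = 2.058; β = √(1 − 1/γ²) = √0.7638.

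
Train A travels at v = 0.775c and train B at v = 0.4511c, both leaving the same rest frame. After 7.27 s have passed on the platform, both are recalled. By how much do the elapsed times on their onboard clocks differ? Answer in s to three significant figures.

|τ_A − τ_B| = 1.89 s

A: γ = 1/√(1 − 0.775²) = 1/√0.3994 = 1.582; τ_A = 7.27/1.582 = 4.594 s.
B: γ = 1/√(1 − 0.4511²) = 1/√0.7965 = 1.120; τ_B = 7.27/1.120 = 6.488 s.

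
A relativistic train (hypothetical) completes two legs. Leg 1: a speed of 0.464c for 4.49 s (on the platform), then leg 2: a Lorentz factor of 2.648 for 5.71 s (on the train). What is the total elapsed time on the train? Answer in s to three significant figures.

τ = 9.69 s

Leg 1: γ = 1/√(1 − 0.464²) = 1/√0.7847 = 1.129; τ_1 = 4.49/1.129 = 3.977 s.
Leg 2: 5.71 s is already measured on the train.
Total: 3.977 + 5.710 s.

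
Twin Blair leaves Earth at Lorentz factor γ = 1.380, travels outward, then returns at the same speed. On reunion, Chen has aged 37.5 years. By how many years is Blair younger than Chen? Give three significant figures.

Δt − τ = 10.3 years

γ = 1.380
Blair's elapsed proper time: τ = 37.5/1.380 = 27.17 years.
Age gap = Δt − τ = 37.5 − 27.17 years.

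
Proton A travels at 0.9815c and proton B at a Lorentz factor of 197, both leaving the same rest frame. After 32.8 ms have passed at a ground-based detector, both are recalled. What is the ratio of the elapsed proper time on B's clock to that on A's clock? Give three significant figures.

A: γ = 1/√(1 − 0.9815²) = 1/√0.03666 = 5.223. B: γ = 197.
τ_A/τ_B = γ_B/γ_A = 197.0/5.223 = 37.72, so τ_B/τ_A = 0.02651.

τ_B/τ_A = 0.0265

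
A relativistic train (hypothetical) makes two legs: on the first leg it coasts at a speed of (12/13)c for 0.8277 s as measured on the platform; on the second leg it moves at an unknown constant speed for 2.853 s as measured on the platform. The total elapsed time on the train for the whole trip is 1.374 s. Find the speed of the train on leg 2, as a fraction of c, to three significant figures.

Leg 1: γ = 1/√(1 − (12/13)²) = 13/5 = 2.600; τ_1 = 0.8277/2.600 = 0.3183 s.
Leg 2: speed unknown; τ_2 = 2.853/γ_2.
Total proper time: 0.3183 + τ_2 = 1.374, so τ_2 = 1.374 − 0.3183 = 1.056 s.
γ_2 = 2.853/1.056 = 2.703; β = √(1 − 1/γ²) = √0.8631.

β = 0.929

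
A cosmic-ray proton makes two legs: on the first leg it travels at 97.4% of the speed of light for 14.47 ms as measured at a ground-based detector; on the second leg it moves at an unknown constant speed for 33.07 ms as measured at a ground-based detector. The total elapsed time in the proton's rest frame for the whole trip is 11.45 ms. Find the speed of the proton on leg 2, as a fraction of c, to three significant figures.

Leg 1: β = 0.974; γ = 1/√(1 − 0.974²) = 1/√0.05132 = 4.414; τ_1 = 14.47/4.414 = 3.278 ms.
Leg 2: speed unknown; τ_2 = 33.07/γ_2.
Total proper time: 3.278 + τ_2 = 11.45, so τ_2 = 11.45 − 3.278 = 8.172 ms.
γ_2 = 33.07/8.172 = 4.047; β = √(1 − 1/γ²) = √0.9389.

β = 0.969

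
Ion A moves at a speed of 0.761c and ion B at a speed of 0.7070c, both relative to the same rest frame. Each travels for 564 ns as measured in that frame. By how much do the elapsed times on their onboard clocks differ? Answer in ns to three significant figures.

A: γ = 1/√(1 − 0.761²) = 1/√0.4209 = 1.541; τ_A = 564/1.541 = 365.9 ns.
B: γ = 1/√(1 − 0.7070²) = 1/√0.5002 = 1.414; τ_B = 564/1.414 = 398.9 ns.

|τ_A − τ_B| = 33.0 ns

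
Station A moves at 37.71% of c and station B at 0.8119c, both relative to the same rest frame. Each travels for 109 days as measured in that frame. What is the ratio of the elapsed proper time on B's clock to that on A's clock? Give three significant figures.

A: β = 0.3771; γ = 1/√(1 − 0.3771²) = 1/√0.8578 = 1.080. B: γ = 1/√(1 − 0.8119²) = 1/√0.3408 = 1.713.
τ_A/τ_B = γ_B/γ_A = 1.713/1.080 = 1.586, so τ_B/τ_A = 0.6303.

τ_B/τ_A = 0.630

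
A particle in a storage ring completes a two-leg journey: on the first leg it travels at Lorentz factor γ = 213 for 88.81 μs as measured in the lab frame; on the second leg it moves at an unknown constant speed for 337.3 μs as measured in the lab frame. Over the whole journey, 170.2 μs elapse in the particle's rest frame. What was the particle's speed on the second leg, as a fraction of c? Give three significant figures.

β = 0.864

Leg 1: γ = 213; τ_1 = 88.81/213.0 = 0.4169 μs.
Leg 2: speed unknown; τ_2 = 337.3/γ_2.
Total proper time: 0.4169 + τ_2 = 170.2, so τ_2 = 170.2 − 0.4169 = 169.8 μs.
γ_2 = 337.3/169.8 = 1.987; β = √(1 − 1/γ²) = √0.7466.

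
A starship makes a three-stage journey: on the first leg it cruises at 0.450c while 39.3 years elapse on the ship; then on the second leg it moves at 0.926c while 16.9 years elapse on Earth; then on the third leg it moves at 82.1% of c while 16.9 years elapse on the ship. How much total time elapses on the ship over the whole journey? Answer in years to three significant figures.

τ = 62.6 years

Leg 1: 39.3 years is already measured on the ship.
Leg 2: γ = 1/√(1 − 0.926²) = 1/√0.1425 = 2.649; τ_2 = 16.9/2.649 = 6.380 years.
Leg 3: 16.9 years is already measured on the ship.
Total: 39.30 + 6.380 + 16.90 years.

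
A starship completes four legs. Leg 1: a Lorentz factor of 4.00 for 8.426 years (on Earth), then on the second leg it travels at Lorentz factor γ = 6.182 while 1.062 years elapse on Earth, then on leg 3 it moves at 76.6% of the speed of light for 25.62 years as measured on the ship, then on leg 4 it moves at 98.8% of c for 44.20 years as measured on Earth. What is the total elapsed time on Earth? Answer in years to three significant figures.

Δt = 93.5 years

Leg 1: 8.426 years is already measured on Earth.
Leg 2: 1.062 years is already measured on Earth.
Leg 3: β = 0.766; γ = 1/√(1 − 0.766²) = 1/√0.4132 = 1.556; Δt_3 = 1.556 × 25.62 = 39.85 years.
Leg 4: 44.20 years is already measured on Earth.
Total: 8.426 + 1.062 + 39.85 + 44.20 years.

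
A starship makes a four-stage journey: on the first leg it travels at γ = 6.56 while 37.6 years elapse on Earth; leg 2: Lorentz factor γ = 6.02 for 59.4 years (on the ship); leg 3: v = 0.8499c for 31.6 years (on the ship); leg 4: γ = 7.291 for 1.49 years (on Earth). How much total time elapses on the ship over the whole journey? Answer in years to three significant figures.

Leg 1: γ = 6.56; τ_1 = 37.6/6.560 = 5.732 years.
Leg 2: 59.4 years is already measured on the ship.
Leg 3: 31.6 years is already measured on the ship.
Leg 4: γ = 7.291; τ_4 = 1.49/7.291 = 0.2044 years.
Total: 5.732 + 59.40 + 31.60 + 0.2044 years.

τ = 96.9 years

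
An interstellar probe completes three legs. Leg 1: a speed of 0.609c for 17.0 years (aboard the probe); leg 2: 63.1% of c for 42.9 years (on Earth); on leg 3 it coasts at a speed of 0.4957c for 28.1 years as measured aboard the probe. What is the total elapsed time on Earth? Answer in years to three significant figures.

Leg 1: γ = 1/√(1 − 0.609²) = 1/√0.6291 = 1.261; Δt_1 = 1.261 × 17.0 = 21.43 years.
Leg 2: 42.9 years is already measured on Earth.
Leg 3: γ = 1/√(1 − 0.4957²) = 1/√0.7543 = 1.151; Δt_3 = 1.151 × 28.1 = 32.35 years.
Total: 21.43 + 42.90 + 32.35 years.

Δt = 96.7 years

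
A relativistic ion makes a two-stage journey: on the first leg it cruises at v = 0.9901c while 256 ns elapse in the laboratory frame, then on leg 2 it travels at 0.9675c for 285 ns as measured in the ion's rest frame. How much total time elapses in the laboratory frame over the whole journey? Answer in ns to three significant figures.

Δt = 1380 ns

Leg 1: 256 ns is already measured in the laboratory frame.
Leg 2: γ = 1/√(1 − 0.9675²) = 1/√0.06394 = 3.955; Δt_2 = 3.955 × 285 = 1127 ns.
Total: 256.0 + 1127 ns.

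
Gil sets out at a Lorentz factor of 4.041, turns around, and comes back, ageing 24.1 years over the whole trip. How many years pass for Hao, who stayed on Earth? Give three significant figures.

Δt = 97.4 years

γ = 4.041
Earth-frame duration is the dilated interval: Δt = γτ = 4.041 × 24.1 years.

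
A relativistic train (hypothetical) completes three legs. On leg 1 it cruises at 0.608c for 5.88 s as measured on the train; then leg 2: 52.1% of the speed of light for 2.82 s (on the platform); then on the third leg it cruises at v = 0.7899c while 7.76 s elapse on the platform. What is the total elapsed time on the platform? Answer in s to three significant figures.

Leg 1: γ = 1/√(1 − 0.608²) = 1/√0.6303 = 1.260; Δt_1 = 1.260 × 5.88 = 7.406 s.
Leg 2: 2.82 s is already measured on the platform.
Leg 3: 7.76 s is already measured on the platform.
Total: 7.406 + 2.820 + 7.760 s.

Δt = 18.0 s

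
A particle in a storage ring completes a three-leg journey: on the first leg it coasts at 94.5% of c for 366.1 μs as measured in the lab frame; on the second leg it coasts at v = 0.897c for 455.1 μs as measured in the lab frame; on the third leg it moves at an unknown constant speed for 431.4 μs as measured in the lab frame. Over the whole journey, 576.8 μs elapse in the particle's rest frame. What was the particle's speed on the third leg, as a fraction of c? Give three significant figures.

Leg 1: β = 0.945; γ = 1/√(1 − 0.945²) = 1/√0.1070 = 3.057; τ_1 = 366.1/3.057 = 119.7 μs.
Leg 2: γ = 1/√(1 − 0.897²) = 1/√0.1954 = 2.262; τ_2 = 455.1/2.262 = 201.2 μs.
Leg 3: speed unknown; τ_3 = 431.4/γ_3.
Total proper time: 119.7 + 201.2 + τ_3 = 576.8, so τ_3 = 576.8 − 320.9 = 255.9 μs.
γ_3 = 431.4/255.9 = 1.686; β = √(1 − 1/γ²) = √0.6482.

β = 0.805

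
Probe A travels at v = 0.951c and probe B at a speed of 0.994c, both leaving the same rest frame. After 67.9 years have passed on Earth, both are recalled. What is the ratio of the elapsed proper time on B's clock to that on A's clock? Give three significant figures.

τ_B/τ_A = 0.354

A: γ = 1/√(1 − 0.951²) = 1/√0.09560 = 3.234. B: γ = 1/√(1 − 0.994²) = 1/√0.01196 = 9.142.
τ_A/τ_B = γ_B/γ_A = 9.142/3.234 = 2.827, so τ_B/τ_A = 0.3538.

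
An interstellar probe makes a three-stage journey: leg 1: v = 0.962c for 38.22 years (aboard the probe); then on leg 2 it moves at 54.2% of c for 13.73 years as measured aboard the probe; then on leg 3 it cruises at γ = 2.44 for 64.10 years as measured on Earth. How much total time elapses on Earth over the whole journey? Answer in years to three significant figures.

Δt = 220 years

Leg 1: γ = 1/√(1 − 0.962²) = 1/√0.07456 = 3.662; Δt_1 = 3.662 × 38.22 = 140.0 years.
Leg 2: β = 0.542; γ = 1/√(1 − 0.542²) = 1/√0.7062 = 1.190; Δt_2 = 1.190 × 13.73 = 16.34 years.
Leg 3: 64.10 years is already measured on Earth.
Total: 140.0 + 16.34 + 64.10 years.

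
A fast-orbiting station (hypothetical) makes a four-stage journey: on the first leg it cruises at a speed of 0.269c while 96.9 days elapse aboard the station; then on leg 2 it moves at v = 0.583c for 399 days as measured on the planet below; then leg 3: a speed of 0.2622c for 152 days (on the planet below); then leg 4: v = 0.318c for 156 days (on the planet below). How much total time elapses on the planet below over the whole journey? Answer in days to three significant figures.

Δt = 808 days

Leg 1: γ = 1/√(1 − 0.269²) = 1/√0.9276 = 1.038; Δt_1 = 1.038 × 96.9 = 100.6 days.
Leg 2: 399 days is already measured on the planet below.
Leg 3: 152 days is already measured on the planet below.
Leg 4: 156 days is already measured on the planet below.
Total: 100.6 + 399.0 + 152.0 + 156.0 days.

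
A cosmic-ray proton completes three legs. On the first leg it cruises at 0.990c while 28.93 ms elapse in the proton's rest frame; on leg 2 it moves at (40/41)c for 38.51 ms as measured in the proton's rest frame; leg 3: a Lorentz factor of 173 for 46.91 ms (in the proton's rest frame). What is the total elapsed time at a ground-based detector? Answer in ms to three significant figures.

Leg 1: γ = 1/√(1 − 0.990²) = 1/√0.01990 = 7.089; Δt_1 = 7.089 × 28.93 = 205.1 ms.
Leg 2: γ = 1/√(1 − (40/41)²) = 41/9 ≈ 4.556; Δt_2 = 4.556 × 38.51 = 175.4 ms.
Leg 3: γ = 173; Δt_3 = 173.0 × 46.91 = 8115 ms.
Total: 205.1 + 175.4 + 8115 ms.

Δt = 8500 ms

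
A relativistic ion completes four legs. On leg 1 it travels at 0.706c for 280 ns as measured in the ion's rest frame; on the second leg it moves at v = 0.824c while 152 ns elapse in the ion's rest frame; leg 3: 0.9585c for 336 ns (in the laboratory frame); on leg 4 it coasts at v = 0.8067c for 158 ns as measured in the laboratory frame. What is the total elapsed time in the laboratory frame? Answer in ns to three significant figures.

Leg 1: γ = 1/√(1 − 0.706²) = 1/√0.5016 = 1.412; Δt_1 = 1.412 × 280 = 395.4 ns.
Leg 2: γ = 1/√(1 − 0.824²) = 1/√0.3210 = 1.765; Δt_2 = 1.765 × 152 = 268.3 ns.
Leg 3: 336 ns is already measured in the laboratory frame.
Leg 4: 158 ns is already measured in the laboratory frame.
Total: 395.4 + 268.3 + 336.0 + 158.0 ns.

Δt = 1160 ns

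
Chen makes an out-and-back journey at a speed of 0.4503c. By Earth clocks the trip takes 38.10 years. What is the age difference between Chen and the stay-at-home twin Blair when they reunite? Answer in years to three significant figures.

Δt − τ = 4.08 years

γ = 1/√(1 − 0.4503²) = 1/√0.7972 = 1.120
Chen's elapsed proper time: τ = 38.10/1.120 = 34.02 years.
Age gap = Δt − τ = 38.10 − 34.02 years.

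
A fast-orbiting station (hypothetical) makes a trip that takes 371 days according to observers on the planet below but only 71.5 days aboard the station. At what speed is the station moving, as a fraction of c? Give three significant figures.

v = 0.981c

The proper time is measured aboard the station (both events occur at the station's location); Δt is measured on the planet below. γ = Δt/τ = 371/71.5 = 5.189.
β = √(1 − 1/γ²) = √(1 − 0.03714) = √0.9629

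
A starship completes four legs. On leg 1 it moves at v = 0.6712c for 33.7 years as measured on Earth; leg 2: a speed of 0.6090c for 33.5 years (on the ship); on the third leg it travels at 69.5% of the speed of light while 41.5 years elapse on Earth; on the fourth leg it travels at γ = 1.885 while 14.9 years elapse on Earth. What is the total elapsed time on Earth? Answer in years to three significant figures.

Δt = 132 years

Leg 1: 33.7 years is already measured on Earth.
Leg 2: γ = 1/√(1 − 0.6090²) = 1/√0.6291 = 1.261; Δt_2 = 1.261 × 33.5 = 42.24 years.
Leg 3: 41.5 years is already measured on Earth.
Leg 4: 14.9 years is already measured on Earth.
Total: 33.70 + 42.24 + 41.50 + 14.90 years.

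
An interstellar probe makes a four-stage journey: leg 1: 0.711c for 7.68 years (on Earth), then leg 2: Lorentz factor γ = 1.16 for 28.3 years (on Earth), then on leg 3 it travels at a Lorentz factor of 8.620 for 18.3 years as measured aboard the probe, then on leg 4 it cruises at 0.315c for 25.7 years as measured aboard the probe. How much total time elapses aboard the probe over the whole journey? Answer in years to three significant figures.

τ = 73.8 years

Leg 1: γ = 1/√(1 − 0.711²) = 1/√0.4945 = 1.422; τ_1 = 7.68/1.422 = 5.401 years.
Leg 2: γ = 1.16; τ_2 = 28.3/1.160 = 24.40 years.
Leg 3: 18.3 years is already measured aboard the probe.
Leg 4: 25.7 years is already measured aboard the probe.
Total: 5.401 + 24.40 + 18.30 + 25.70 years.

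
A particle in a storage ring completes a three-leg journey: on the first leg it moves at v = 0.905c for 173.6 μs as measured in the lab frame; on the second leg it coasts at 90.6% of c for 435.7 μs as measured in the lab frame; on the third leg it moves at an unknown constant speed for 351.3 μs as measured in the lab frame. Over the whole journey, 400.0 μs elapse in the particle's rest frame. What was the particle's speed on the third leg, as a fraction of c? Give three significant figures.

Leg 1: γ = 1/√(1 − 0.905²) = 1/√0.1810 = 2.351; τ_1 = 173.6/2.351 = 73.85 μs.
Leg 2: β = 0.906; γ = 1/√(1 − 0.906²) = 1/√0.1792 = 2.363; τ_2 = 435.7/2.363 = 184.4 μs.
Leg 3: speed unknown; τ_3 = 351.3/γ_3.
Total proper time: 73.85 + 184.4 + τ_3 = 400.0, so τ_3 = 400.0 − 258.3 = 141.7 μs.
γ_3 = 351.3/141.7 = 2.479; β = √(1 − 1/γ²) = √0.8372.

β = 0.915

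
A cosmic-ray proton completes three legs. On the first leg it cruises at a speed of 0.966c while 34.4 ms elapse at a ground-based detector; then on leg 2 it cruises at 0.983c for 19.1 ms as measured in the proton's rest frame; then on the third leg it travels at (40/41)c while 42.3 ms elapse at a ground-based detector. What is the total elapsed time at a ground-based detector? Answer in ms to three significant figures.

Δt = 181 ms

Leg 1: 34.4 ms is already measured at a ground-based detector.
Leg 2: γ = 1/√(1 − 0.983²) = 1/√0.03371 = 5.446; Δt_2 = 5.446 × 19.1 = 104.0 ms.
Leg 3: 42.3 ms is already measured at a ground-based detector.
Total: 34.40 + 104.0 + 42.30 ms.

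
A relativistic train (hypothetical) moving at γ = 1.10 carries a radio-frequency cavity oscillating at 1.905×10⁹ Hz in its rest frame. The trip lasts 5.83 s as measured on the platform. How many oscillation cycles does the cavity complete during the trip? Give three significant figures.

γ = 1.10
The oscillator's own cycle count is N = f × τ where τ is the proper time on the train. τ = Δt/γ = 5.83/1.100 = 5.300 s = 5.300×10⁰ s.
N = 1.905×10⁹ × 5.300×10⁰ = 1.010×10¹⁰.

N = 1.01×10¹⁰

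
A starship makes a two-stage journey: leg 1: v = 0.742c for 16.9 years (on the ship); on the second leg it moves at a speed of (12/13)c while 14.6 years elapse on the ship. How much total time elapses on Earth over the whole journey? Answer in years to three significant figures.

Leg 1: γ = 1/√(1 − 0.742²) = 1/√0.4494 = 1.492; Δt_1 = 1.492 × 16.9 = 25.21 years.
Leg 2: γ = 1/√(1 − (12/13)²) = 13/5 = 2.600; Δt_2 = 2.600 × 14.6 = 37.96 years.
Total: 25.21 + 37.96 years.

Δt = 63.2 years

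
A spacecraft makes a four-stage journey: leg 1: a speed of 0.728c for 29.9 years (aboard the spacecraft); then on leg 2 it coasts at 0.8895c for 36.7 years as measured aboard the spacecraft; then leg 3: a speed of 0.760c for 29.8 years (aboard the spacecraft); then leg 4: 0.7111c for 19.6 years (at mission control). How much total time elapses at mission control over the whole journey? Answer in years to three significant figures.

Δt = 189 years

Leg 1: γ = 1/√(1 − 0.728²) = 1/√0.4700 = 1.459; Δt_1 = 1.459 × 29.9 = 43.61 years.
Leg 2: γ = 1/√(1 − 0.8895²) = 1/√0.2088 = 2.188; Δt_2 = 2.188 × 36.7 = 80.32 years.
Leg 3: γ = 1/√(1 − 0.760²) = 1/√0.4224 = 1.539; Δt_3 = 1.539 × 29.8 = 45.85 years.
Leg 4: 19.6 years is already measured at mission control.
Total: 43.61 + 80.32 + 45.85 + 19.60 years.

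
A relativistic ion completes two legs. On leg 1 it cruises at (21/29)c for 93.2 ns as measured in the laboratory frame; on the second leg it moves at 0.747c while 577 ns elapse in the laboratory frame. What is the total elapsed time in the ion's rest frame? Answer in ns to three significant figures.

τ = 448 ns

Leg 1: γ = 1/√(1 − (21/29)²) = 29/20 = 1.450; τ_1 = 93.2/1.450 = 64.28 ns.
Leg 2: γ = 1/√(1 − 0.747²) = 1/√0.4420 = 1.504; τ_2 = 577/1.504 = 383.6 ns.
Total: 64.28 + 383.6 ns.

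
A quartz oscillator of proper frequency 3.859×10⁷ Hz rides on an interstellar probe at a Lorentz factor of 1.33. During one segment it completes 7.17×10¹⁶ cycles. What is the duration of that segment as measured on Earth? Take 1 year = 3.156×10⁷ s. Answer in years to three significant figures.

Δt = 78.3 years

γ = 1.33
Proper time for N cycles: τ = N/f = 7.17×10¹⁶/(3.859×10⁷) = 1.858×10⁹ s = 58.87 years.
Lab-frame duration Δt = γτ = 1.330 × 58.87 = 78.30 years.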